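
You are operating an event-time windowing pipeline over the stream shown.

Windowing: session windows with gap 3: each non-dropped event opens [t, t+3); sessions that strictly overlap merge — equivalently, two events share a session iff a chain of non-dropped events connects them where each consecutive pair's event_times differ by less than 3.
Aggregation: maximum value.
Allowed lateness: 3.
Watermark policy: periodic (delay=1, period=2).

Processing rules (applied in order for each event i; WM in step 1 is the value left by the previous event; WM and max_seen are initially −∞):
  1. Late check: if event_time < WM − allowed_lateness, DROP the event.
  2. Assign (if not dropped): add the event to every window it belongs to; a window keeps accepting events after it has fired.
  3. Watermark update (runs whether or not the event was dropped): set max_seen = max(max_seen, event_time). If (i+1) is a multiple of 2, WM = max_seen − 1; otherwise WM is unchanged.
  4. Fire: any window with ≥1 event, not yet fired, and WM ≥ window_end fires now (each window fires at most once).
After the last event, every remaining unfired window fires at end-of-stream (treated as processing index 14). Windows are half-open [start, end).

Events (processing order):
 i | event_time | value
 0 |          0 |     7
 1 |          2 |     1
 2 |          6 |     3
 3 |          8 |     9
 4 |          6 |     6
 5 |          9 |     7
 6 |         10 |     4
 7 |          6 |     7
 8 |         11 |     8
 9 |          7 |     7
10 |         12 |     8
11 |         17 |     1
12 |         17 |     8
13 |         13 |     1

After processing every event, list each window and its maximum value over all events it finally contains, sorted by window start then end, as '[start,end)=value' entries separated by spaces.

i=0 t=0 v=7: → [0,3); WM=−∞
i=1 t=2 v=1: → [0,5); WM=1
i=2 t=6 v=3: → [6,9); WM=1
i=3 t=8 v=9: → [6,11); WM=7
i=4 t=6 v=6: → [6,11); WM=7
i=5 t=9 v=7: → [6,12); WM=8
i=6 t=10 v=4: → [6,13); WM=8
i=7 t=6 v=7: → [6,13); WM=9
i=8 t=11 v=8: → [6,14); WM=9
i=9 t=7 v=7: → [6,14); WM=10
i=10 t=12 v=8: → [6,15); WM=10
i=11 t=17 v=1: → [17,20); WM=16
i=12 t=17 v=8: → [17,20); WM=16
i=13 t=13 v=1: → [6,16); WM=16

[0,5)=7 [6,16)=9 [17,20)=8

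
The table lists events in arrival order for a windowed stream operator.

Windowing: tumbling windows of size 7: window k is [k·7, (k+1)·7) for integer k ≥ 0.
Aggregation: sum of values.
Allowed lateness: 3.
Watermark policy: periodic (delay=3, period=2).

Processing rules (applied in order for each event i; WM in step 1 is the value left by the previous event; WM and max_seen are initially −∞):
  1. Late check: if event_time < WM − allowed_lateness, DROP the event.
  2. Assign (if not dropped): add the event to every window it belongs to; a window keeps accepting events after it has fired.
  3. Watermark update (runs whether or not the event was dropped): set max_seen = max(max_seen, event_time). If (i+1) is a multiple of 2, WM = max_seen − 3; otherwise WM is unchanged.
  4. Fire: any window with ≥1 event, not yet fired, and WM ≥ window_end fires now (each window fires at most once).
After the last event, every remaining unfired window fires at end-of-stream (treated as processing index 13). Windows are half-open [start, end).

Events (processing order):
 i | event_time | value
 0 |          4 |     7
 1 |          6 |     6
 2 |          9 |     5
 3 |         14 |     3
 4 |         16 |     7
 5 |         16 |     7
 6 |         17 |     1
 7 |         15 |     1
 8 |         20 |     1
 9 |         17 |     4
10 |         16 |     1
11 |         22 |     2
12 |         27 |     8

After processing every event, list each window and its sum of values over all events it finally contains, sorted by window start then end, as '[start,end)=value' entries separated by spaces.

[0,7)=13 [7,14)=5 [14,21)=25 [21,28)=10

i=0 t=4 v=7: → [0,7); WM=−∞
i=1 t=6 v=6: → [0,7); WM=3
i=2 t=9 v=5: → [7,14); WM=3
i=3 t=14 v=3: → [14,21); WM=11; [0,7) fires=13
i=4 t=16 v=7: → [14,21); WM=11
i=5 t=16 v=7: → [14,21); WM=13
i=6 t=17 v=1: → [14,21); WM=13
i=7 t=15 v=1: → [14,21); WM=14; [7,14) fires=5
i=8 t=20 v=1: → [14,21); WM=14
i=9 t=17 v=4: → [14,21); WM=17
i=10 t=16 v=1: → [14,21); WM=17
i=11 t=22 v=2: → [21,28); WM=19
i=12 t=27 v=8: → [21,28); WM=19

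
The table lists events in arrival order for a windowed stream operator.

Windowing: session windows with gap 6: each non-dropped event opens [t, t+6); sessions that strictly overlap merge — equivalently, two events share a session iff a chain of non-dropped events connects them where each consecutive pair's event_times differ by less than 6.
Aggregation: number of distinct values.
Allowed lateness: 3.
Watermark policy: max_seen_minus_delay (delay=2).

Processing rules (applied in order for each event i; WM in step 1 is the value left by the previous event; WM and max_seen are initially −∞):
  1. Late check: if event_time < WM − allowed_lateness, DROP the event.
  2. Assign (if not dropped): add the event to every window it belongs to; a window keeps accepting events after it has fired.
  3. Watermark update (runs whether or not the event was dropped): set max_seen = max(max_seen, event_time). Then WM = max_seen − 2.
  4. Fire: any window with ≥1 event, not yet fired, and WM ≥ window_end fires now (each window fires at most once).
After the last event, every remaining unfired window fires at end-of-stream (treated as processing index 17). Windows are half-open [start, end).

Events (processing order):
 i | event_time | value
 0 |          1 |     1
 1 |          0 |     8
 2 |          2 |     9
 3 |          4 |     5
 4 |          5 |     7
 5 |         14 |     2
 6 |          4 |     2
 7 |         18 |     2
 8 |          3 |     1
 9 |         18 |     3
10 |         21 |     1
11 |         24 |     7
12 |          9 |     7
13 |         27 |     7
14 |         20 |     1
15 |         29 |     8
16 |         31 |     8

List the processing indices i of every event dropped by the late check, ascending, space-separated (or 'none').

6 8 12 14

i=0 t=1 v=1: → [1,7); WM=-1
i=1 t=0 v=8: → [0,7); WM=-1
i=2 t=2 v=9: → [0,8); WM=0
i=3 t=4 v=5: → [0,10); WM=2
i=4 t=5 v=7: → [0,11); WM=3
i=5 t=14 v=2: → [14,20); WM=12
i=6 t=4 v=2: DROP (t<12-3); WM=12
i=7 t=18 v=2: → [14,24); WM=16
i=8 t=3 v=1: DROP (t<16-3); WM=16
i=9 t=18 v=3: → [14,24); WM=16
i=10 t=21 v=1: → [14,27); WM=19
i=11 t=24 v=7: → [14,30); WM=22
i=12 t=9 v=7: DROP (t<22-3); WM=22
i=13 t=27 v=7: → [14,33); WM=25
i=14 t=20 v=1: DROP (t<25-3); WM=25
i=15 t=29 v=8: → [14,35); WM=27
i=16 t=31 v=8: → [14,37); WM=29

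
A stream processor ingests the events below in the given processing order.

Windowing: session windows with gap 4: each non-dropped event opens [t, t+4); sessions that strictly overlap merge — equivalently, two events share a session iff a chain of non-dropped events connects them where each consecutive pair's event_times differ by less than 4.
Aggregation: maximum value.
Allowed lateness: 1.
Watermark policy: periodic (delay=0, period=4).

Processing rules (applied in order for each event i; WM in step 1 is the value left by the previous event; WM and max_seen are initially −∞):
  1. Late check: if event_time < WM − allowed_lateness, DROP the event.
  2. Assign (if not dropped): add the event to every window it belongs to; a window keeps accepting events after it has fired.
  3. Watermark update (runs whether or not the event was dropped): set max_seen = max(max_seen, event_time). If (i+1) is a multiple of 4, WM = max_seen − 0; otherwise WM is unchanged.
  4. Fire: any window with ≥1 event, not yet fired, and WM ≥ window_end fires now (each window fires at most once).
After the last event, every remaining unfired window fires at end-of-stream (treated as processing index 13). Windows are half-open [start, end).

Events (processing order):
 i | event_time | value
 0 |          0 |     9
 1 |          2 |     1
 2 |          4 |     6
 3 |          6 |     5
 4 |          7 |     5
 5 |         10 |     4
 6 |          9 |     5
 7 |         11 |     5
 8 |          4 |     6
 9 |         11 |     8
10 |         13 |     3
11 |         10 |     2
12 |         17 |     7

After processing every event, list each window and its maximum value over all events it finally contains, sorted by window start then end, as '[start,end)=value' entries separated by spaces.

i=0 t=0 v=9: → [0,4); WM=−∞
i=1 t=2 v=1: → [0,6); WM=−∞
i=2 t=4 v=6: → [0,8); WM=−∞
i=3 t=6 v=5: → [0,10); WM=6
i=4 t=7 v=5: → [0,11); WM=6
i=5 t=10 v=4: → [0,14); WM=6
i=6 t=9 v=5: → [0,14); WM=6
i=7 t=11 v=5: → [0,15); WM=11
i=8 t=4 v=6: DROP (t<11-1); WM=11
i=9 t=11 v=8: → [0,15); WM=11
i=10 t=13 v=3: → [0,17); WM=11
i=11 t=10 v=2: → [0,17); WM=13
i=12 t=17 v=7: → [17,21); WM=13

[0,17)=9 [17,21)=7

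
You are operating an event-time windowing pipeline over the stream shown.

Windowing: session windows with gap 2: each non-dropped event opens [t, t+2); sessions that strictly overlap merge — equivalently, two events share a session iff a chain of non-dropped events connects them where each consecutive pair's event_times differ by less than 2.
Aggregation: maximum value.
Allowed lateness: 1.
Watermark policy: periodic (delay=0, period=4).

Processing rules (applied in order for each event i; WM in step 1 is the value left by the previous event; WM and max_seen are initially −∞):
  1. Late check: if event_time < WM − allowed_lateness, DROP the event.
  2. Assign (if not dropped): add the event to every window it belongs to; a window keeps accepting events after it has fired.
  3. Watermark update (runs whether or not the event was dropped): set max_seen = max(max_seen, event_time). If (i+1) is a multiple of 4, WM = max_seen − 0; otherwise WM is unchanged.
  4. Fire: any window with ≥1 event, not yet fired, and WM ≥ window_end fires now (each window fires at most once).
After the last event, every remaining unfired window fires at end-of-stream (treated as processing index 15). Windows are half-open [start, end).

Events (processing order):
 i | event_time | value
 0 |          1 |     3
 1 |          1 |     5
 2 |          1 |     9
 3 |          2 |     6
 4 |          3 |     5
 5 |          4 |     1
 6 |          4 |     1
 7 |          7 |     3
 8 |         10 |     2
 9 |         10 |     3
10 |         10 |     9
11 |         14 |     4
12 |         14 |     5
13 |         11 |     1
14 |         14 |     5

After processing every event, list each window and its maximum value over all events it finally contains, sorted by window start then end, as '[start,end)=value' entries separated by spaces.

[1,6)=9 [7,9)=3 [10,12)=9 [14,16)=5

i=0 t=1 v=3: → [1,3); WM=−∞
i=1 t=1 v=5: → [1,3); WM=−∞
i=2 t=1 v=9: → [1,3); WM=−∞
i=3 t=2 v=6: → [1,4); WM=2
i=4 t=3 v=5: → [1,5); WM=2
i=5 t=4 v=1: → [1,6); WM=2
i=6 t=4 v=1: → [1,6); WM=2
i=7 t=7 v=3: → [7,9); WM=7
i=8 t=10 v=2: → [10,12); WM=7
i=9 t=10 v=3: → [10,12); WM=7
i=10 t=10 v=9: → [10,12); WM=7
i=11 t=14 v=4: → [14,16); WM=14
i=12 t=14 v=5: → [14,16); WM=14
i=13 t=11 v=1: DROP (t<14-1); WM=14
i=14 t=14 v=5: → [14,16); WM=14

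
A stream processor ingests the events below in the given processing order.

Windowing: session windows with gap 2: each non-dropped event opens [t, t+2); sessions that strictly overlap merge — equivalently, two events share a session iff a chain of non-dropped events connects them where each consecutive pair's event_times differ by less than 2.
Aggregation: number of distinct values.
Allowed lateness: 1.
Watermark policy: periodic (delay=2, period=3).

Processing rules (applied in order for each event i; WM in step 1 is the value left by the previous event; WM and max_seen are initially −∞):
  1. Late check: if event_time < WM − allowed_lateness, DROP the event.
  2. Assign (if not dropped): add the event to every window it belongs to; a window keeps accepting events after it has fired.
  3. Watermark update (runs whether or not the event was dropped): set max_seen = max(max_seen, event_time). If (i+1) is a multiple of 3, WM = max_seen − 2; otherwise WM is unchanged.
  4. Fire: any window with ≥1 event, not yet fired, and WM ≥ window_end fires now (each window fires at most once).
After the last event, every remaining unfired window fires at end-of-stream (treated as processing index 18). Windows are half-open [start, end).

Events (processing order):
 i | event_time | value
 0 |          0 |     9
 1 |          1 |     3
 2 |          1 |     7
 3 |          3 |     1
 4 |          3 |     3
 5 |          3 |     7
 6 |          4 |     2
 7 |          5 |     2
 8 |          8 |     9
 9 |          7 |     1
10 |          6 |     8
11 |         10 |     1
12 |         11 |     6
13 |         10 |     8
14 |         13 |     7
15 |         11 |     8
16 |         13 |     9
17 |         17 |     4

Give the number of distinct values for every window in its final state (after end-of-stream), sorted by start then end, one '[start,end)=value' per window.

[0,3)=3 [3,10)=6 [10,13)=3 [13,15)=2 [17,19)=1

i=0 t=0 v=9: → [0,2); WM=−∞
i=1 t=1 v=3: → [0,3); WM=−∞
i=2 t=1 v=7: → [0,3); WM=-1
i=3 t=3 v=1: → [3,5); WM=-1
i=4 t=3 v=3: → [3,5); WM=-1
i=5 t=3 v=7: → [3,5); WM=1
i=6 t=4 v=2: → [3,6); WM=1
i=7 t=5 v=2: → [3,7); WM=1
i=8 t=8 v=9: → [8,10); WM=6
i=9 t=7 v=1: → [7,10); WM=6
i=10 t=6 v=8: → [3,10); WM=6
i=11 t=10 v=1: → [10,12); WM=8
i=12 t=11 v=6: → [10,13); WM=8
i=13 t=10 v=8: → [10,13); WM=8
i=14 t=13 v=7: → [13,15); WM=11
i=15 t=11 v=8: → [10,13); WM=11
i=16 t=13 v=9: → [13,15); WM=11
i=17 t=17 v=4: → [17,19); WM=15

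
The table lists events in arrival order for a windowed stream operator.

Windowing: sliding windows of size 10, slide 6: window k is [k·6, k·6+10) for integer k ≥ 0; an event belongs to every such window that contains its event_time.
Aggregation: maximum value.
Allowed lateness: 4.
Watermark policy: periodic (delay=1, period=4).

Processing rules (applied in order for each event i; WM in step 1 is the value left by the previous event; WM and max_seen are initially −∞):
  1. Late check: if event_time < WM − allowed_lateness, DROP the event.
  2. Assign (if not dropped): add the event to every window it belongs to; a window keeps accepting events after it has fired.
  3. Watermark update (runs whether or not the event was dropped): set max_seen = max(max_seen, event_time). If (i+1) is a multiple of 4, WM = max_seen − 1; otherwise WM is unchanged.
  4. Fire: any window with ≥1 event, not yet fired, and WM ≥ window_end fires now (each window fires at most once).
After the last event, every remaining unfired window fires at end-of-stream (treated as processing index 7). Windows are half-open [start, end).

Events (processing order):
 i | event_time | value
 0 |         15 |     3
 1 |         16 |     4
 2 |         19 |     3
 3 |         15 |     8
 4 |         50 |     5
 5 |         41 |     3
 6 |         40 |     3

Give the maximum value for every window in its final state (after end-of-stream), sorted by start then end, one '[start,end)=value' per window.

i=0 t=15 v=3: → [12,22),[6,16); WM=−∞
i=1 t=16 v=4: → [12,22); WM=−∞
i=2 t=19 v=3: → [18,28),[12,22); WM=−∞
i=3 t=15 v=8: → [12,22),[6,16); WM=18; [6,16) fires=8
i=4 t=50 v=5: → [48,58),[42,52); WM=18
i=5 t=41 v=3: → [36,46); WM=18
i=6 t=40 v=3: → [36,46); WM=18

[6,16)=8 [12,22)=8 [18,28)=3 [36,46)=3 [42,52)=5 [48,58)=5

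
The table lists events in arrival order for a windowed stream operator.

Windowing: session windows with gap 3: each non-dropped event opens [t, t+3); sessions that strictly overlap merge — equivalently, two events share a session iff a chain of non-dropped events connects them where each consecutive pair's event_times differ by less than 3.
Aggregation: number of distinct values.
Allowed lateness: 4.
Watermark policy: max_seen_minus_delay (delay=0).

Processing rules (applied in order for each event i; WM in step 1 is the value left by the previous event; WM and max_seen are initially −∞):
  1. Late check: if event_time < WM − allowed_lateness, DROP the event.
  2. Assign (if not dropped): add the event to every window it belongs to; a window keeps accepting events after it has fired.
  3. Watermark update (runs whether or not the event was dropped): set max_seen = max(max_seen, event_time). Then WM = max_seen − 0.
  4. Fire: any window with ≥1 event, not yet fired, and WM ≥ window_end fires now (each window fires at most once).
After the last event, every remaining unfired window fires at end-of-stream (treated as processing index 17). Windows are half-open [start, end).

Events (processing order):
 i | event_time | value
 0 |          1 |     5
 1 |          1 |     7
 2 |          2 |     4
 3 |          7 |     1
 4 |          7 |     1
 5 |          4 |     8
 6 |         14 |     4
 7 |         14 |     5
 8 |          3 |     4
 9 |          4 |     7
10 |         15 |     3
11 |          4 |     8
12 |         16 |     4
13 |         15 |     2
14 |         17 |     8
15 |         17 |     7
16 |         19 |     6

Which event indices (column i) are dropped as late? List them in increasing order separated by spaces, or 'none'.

i=0 t=1 v=5: → [1,4); WM=1
i=1 t=1 v=7: → [1,4); WM=1
i=2 t=2 v=4: → [1,5); WM=2
i=3 t=7 v=1: → [7,10); WM=7
i=4 t=7 v=1: → [7,10); WM=7
i=5 t=4 v=8: → [1,7); WM=7
i=6 t=14 v=4: → [14,17); WM=14
i=7 t=14 v=5: → [14,17); WM=14
i=8 t=3 v=4: DROP (t<14-4); WM=14
i=9 t=4 v=7: DROP (t<14-4); WM=14
i=10 t=15 v=3: → [14,18); WM=15
i=11 t=4 v=8: DROP (t<15-4); WM=15
i=12 t=16 v=4: → [14,19); WM=16
i=13 t=15 v=2: → [14,19); WM=16
i=14 t=17 v=8: → [14,20); WM=17
i=15 t=17 v=7: → [14,20); WM=17
i=16 t=19 v=6: → [14,22); WM=19

8 9 11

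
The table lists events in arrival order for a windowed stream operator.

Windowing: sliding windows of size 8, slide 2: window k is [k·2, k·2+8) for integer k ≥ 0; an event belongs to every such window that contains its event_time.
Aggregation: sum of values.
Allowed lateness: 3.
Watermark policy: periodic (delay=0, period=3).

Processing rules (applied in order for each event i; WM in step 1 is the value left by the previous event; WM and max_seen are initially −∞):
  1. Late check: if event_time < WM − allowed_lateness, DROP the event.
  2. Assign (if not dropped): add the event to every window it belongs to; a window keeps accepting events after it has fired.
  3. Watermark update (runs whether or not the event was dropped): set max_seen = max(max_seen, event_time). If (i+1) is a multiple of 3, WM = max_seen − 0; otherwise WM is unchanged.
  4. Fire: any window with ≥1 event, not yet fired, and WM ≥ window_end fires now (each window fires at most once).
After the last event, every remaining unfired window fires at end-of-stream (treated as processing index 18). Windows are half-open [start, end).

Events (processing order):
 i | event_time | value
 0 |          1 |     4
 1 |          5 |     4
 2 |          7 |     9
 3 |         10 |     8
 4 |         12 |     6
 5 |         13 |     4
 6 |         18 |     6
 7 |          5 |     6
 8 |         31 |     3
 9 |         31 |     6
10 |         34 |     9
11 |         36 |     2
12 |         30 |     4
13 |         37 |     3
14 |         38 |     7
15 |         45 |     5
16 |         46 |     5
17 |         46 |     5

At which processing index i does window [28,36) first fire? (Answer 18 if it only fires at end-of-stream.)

i=0 t=1 v=4: → [0,8); WM=−∞
i=1 t=5 v=4: → [4,12),[2,10),[0,8); WM=−∞
i=2 t=7 v=9: → [6,14),[4,12),[2,10),[0,8); WM=7
i=3 t=10 v=8: → [10,18),[8,16),[6,14),[4,12); WM=7
i=4 t=12 v=6: → [12,20),[10,18),[8,16),[6,14); WM=7
i=5 t=13 v=4: → [12,20),[10,18),[8,16),[6,14); WM=13; [0,8) fires=17 [2,10) fires=13 [4,12) fires=21
i=6 t=18 v=6: → [18,26),[16,24),[14,22),[12,20); WM=13
i=7 t=5 v=6: DROP (t<13-3); WM=13
i=8 t=31 v=3: → [30,38),[28,36),[26,34),[24,32); WM=31; [6,14) fires=27 [8,16) fires=18 [10,18) fires=18 [12,20) fires=16 [14,22) fires=6 [16,24) fires=6 [18,26) fires=6
i=9 t=31 v=6: → [30,38),[28,36),[26,34),[24,32); WM=31
i=10 t=34 v=9: → [34,42),[32,40),[30,38),[28,36); WM=31
i=11 t=36 v=2: → [36,44),[34,42),[32,40),[30,38); WM=36; [24,32) fires=9 [26,34) fires=9 [28,36) fires=18
i=12 t=30 v=4: DROP (t<36-3); WM=36
i=13 t=37 v=3: → [36,44),[34,42),[32,40),[30,38); WM=36
i=14 t=38 v=7: → [38,46),[36,44),[34,42),[32,40); WM=38; [30,38) fires=23
i=15 t=45 v=5: → [44,52),[42,50),[40,48),[38,46); WM=38
i=16 t=46 v=5: → [46,54),[44,52),[42,50),[40,48); WM=38
i=17 t=46 v=5: → [46,54),[44,52),[42,50),[40,48); WM=46; [32,40) fires=21 [34,42) fires=21 [36,44) fires=12 [38,46) fires=12

11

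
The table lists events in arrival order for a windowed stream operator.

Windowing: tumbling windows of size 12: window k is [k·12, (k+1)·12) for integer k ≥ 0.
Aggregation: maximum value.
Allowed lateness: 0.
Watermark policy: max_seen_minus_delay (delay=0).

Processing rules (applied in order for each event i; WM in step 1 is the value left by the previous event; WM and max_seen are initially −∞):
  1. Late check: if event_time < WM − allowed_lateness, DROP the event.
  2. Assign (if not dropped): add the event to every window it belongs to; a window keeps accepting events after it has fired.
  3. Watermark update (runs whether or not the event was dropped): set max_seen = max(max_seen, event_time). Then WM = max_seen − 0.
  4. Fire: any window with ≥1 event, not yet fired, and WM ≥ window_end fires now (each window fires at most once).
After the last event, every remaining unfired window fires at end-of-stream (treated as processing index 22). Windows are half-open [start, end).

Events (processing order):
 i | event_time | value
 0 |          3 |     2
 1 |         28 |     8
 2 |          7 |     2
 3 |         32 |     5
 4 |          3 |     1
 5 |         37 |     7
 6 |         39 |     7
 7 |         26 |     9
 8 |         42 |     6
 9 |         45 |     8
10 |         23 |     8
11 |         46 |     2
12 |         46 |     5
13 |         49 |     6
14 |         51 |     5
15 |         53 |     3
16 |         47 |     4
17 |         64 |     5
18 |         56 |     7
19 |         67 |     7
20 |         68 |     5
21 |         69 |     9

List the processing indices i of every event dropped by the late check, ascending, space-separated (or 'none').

i=0 t=3 v=2: → [0,12); WM=3
i=1 t=28 v=8: → [24,36); WM=28; [0,12) fires=2
i=2 t=7 v=2: DROP (t<28-0); WM=28
i=3 t=32 v=5: → [24,36); WM=32
i=4 t=3 v=1: DROP (t<32-0); WM=32
i=5 t=37 v=7: → [36,48); WM=37; [24,36) fires=8
i=6 t=39 v=7: → [36,48); WM=39
i=7 t=26 v=9: DROP (t<39-0); WM=39
i=8 t=42 v=6: → [36,48); WM=42
i=9 t=45 v=8: → [36,48); WM=45
i=10 t=23 v=8: DROP (t<45-0); WM=45
i=11 t=46 v=2: → [36,48); WM=46
i=12 t=46 v=5: → [36,48); WM=46
i=13 t=49 v=6: → [48,60); WM=49; [36,48) fires=8
i=14 t=51 v=5: → [48,60); WM=51
i=15 t=53 v=3: → [48,60); WM=53
i=16 t=47 v=4: DROP (t<53-0); WM=53
i=17 t=64 v=5: → [60,72); WM=64; [48,60) fires=6
i=18 t=56 v=7: DROP (t<64-0); WM=64
i=19 t=67 v=7: → [60,72); WM=67
i=20 t=68 v=5: → [60,72); WM=68
i=21 t=69 v=9: → [60,72); WM=69

2 4 7 10 16 18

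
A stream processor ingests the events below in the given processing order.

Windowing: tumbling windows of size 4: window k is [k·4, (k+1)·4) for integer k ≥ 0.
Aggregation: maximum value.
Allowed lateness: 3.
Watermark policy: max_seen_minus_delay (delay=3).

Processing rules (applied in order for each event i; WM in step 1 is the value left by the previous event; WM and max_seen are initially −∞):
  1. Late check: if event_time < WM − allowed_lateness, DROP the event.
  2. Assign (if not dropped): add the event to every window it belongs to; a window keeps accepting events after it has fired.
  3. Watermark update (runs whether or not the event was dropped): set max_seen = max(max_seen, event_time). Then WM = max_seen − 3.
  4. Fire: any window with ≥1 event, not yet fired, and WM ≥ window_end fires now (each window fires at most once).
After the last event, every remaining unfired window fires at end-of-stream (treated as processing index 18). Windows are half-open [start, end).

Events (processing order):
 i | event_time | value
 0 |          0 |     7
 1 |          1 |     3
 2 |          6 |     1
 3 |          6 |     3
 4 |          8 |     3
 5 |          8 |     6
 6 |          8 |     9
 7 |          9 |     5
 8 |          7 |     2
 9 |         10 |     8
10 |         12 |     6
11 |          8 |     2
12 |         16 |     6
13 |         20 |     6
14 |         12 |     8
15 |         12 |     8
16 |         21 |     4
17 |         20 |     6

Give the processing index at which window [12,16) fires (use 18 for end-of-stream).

13

i=0 t=0 v=7: → [0,4); WM=-3
i=1 t=1 v=3: → [0,4); WM=-2
i=2 t=6 v=1: → [4,8); WM=3
i=3 t=6 v=3: → [4,8); WM=3
i=4 t=8 v=3: → [8,12); WM=5; [0,4) fires=7
i=5 t=8 v=6: → [8,12); WM=5
i=6 t=8 v=9: → [8,12); WM=5
i=7 t=9 v=5: → [8,12); WM=6
i=8 t=7 v=2: → [4,8); WM=6
i=9 t=10 v=8: → [8,12); WM=7
i=10 t=12 v=6: → [12,16); WM=9; [4,8) fires=3
i=11 t=8 v=2: → [8,12); WM=9
i=12 t=16 v=6: → [16,20); WM=13; [8,12) fires=9
i=13 t=20 v=6: → [20,24); WM=17; [12,16) fires=6
i=14 t=12 v=8: DROP (t<17-3); WM=17
i=15 t=12 v=8: DROP (t<17-3); WM=17
i=16 t=21 v=4: → [20,24); WM=18
i=17 t=20 v=6: → [20,24); WM=18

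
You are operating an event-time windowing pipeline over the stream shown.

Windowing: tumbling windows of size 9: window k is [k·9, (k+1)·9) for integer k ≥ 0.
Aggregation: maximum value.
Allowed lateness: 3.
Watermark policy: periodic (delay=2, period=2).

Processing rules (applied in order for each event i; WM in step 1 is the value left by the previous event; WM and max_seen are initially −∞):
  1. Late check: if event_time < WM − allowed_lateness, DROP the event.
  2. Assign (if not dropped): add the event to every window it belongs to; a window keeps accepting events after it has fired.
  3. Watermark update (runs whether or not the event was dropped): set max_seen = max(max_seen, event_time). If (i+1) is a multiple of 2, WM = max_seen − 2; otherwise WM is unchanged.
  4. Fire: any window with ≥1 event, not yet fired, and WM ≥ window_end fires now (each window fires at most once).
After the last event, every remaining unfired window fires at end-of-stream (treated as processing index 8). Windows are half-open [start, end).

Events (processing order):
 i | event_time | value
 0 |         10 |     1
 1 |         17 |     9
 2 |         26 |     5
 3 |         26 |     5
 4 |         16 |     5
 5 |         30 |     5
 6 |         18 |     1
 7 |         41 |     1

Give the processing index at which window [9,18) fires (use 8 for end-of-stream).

i=0 t=10 v=1: → [9,18); WM=−∞
i=1 t=17 v=9: → [9,18); WM=15
i=2 t=26 v=5: → [18,27); WM=15
i=3 t=26 v=5: → [18,27); WM=24; [9,18) fires=9
i=4 t=16 v=5: DROP (t<24-3); WM=24
i=5 t=30 v=5: → [27,36); WM=28; [18,27) fires=5
i=6 t=18 v=1: DROP (t<28-3); WM=28
i=7 t=41 v=1: → [36,45); WM=39; [27,36) fires=5

3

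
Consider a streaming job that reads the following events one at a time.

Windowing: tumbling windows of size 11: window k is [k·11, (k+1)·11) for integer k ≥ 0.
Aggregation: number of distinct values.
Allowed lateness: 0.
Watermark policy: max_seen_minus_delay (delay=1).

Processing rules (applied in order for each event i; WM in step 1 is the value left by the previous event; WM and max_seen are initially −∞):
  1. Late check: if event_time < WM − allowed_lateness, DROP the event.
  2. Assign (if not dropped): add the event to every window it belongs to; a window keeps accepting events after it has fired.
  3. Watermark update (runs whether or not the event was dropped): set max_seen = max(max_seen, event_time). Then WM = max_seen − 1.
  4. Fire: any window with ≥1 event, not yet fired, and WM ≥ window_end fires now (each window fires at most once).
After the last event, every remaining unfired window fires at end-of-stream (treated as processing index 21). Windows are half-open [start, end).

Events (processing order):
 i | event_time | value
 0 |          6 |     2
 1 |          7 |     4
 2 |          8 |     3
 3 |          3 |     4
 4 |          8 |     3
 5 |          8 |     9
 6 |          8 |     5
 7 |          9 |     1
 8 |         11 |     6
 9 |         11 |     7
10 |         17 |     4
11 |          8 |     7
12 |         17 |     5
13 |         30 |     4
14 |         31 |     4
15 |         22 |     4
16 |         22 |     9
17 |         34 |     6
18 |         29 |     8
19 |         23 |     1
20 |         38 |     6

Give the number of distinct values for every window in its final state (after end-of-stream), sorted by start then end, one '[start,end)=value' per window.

i=0 t=6 v=2: → [0,11); WM=5
i=1 t=7 v=4: → [0,11); WM=6
i=2 t=8 v=3: → [0,11); WM=7
i=3 t=3 v=4: DROP (t<7-0); WM=7
i=4 t=8 v=3: → [0,11); WM=7
i=5 t=8 v=9: → [0,11); WM=7
i=6 t=8 v=5: → [0,11); WM=7
i=7 t=9 v=1: → [0,11); WM=8
i=8 t=11 v=6: → [11,22); WM=10
i=9 t=11 v=7: → [11,22); WM=10
i=10 t=17 v=4: → [11,22); WM=16; [0,11) fires=6
i=11 t=8 v=7: DROP (t<16-0); WM=16
i=12 t=17 v=5: → [11,22); WM=16
i=13 t=30 v=4: → [22,33); WM=29; [11,22) fires=4
i=14 t=31 v=4: → [22,33); WM=30
i=15 t=22 v=4: DROP (t<30-0); WM=30
i=16 t=22 v=9: DROP (t<30-0); WM=30
i=17 t=34 v=6: → [33,44); WM=33; [22,33) fires=1
i=18 t=29 v=8: DROP (t<33-0); WM=33
i=19 t=23 v=1: DROP (t<33-0); WM=33
i=20 t=38 v=6: → [33,44); WM=37

[0,11)=6 [11,22)=4 [22,33)=1 [33,44)=1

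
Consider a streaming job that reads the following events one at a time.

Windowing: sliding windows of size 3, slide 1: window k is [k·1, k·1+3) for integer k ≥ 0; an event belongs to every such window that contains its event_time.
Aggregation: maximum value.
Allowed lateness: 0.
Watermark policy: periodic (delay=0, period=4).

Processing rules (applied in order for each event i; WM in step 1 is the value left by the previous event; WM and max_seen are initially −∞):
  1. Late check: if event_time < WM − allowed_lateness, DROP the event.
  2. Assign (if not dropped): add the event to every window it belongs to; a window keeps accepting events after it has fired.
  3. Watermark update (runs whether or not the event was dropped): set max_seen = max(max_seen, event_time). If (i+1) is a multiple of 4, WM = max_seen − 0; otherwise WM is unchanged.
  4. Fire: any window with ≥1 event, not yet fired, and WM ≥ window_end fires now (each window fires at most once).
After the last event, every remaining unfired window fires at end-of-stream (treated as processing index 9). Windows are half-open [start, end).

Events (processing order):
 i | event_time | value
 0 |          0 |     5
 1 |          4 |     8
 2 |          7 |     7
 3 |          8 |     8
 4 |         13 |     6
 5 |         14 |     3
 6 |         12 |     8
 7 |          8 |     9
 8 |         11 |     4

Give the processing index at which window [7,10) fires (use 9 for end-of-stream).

7

i=0 t=0 v=5: → [0,3); WM=−∞
i=1 t=4 v=8: → [4,7),[3,6),[2,5); WM=−∞
i=2 t=7 v=7: → [7,10),[6,9),[5,8); WM=−∞
i=3 t=8 v=8: → [8,11),[7,10),[6,9); WM=8; [0,3) fires=5 [2,5) fires=8 [3,6) fires=8 [4,7) fires=8 [5,8) fires=7
i=4 t=13 v=6: → [13,16),[12,15),[11,14); WM=8
i=5 t=14 v=3: → [14,17),[13,16),[12,15); WM=8
i=6 t=12 v=8: → [12,15),[11,14),[10,13); WM=8
i=7 t=8 v=9: → [8,11),[7,10),[6,9); WM=14; [6,9) fires=9 [7,10) fires=9 [8,11) fires=9 [10,13) fires=8 [11,14) fires=8
i=8 t=11 v=4: DROP (t<14-0); WM=14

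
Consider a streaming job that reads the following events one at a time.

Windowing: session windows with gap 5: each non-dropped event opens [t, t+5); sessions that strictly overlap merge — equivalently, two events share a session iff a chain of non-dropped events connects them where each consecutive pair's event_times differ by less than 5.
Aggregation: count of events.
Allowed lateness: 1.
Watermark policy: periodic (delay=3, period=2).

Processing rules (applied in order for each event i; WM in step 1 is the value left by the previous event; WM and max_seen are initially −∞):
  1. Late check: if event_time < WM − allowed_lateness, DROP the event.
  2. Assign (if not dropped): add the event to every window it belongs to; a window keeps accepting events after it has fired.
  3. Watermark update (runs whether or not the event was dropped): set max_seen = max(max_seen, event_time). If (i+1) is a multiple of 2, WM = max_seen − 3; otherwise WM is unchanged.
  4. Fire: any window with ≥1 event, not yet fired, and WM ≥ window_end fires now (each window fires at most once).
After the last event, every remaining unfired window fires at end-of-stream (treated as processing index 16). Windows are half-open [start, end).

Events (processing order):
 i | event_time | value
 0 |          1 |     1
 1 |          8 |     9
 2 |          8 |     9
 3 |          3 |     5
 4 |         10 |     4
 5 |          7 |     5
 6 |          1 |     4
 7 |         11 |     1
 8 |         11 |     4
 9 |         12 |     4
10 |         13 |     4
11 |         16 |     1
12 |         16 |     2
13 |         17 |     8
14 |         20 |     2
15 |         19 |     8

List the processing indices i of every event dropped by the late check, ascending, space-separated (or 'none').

3 6

i=0 t=1 v=1: → [1,6); WM=−∞
i=1 t=8 v=9: → [8,13); WM=5
i=2 t=8 v=9: → [8,13); WM=5
i=3 t=3 v=5: DROP (t<5-1); WM=5
i=4 t=10 v=4: → [8,15); WM=5
i=5 t=7 v=5: → [7,15); WM=7
i=6 t=1 v=4: DROP (t<7-1); WM=7
i=7 t=11 v=1: → [7,16); WM=8
i=8 t=11 v=4: → [7,16); WM=8
i=9 t=12 v=4: → [7,17); WM=9
i=10 t=13 v=4: → [7,18); WM=9
i=11 t=16 v=1: → [7,21); WM=13
i=12 t=16 v=2: → [7,21); WM=13
i=13 t=17 v=8: → [7,22); WM=14
i=14 t=20 v=2: → [7,25); WM=14
i=15 t=19 v=8: → [7,25); WM=17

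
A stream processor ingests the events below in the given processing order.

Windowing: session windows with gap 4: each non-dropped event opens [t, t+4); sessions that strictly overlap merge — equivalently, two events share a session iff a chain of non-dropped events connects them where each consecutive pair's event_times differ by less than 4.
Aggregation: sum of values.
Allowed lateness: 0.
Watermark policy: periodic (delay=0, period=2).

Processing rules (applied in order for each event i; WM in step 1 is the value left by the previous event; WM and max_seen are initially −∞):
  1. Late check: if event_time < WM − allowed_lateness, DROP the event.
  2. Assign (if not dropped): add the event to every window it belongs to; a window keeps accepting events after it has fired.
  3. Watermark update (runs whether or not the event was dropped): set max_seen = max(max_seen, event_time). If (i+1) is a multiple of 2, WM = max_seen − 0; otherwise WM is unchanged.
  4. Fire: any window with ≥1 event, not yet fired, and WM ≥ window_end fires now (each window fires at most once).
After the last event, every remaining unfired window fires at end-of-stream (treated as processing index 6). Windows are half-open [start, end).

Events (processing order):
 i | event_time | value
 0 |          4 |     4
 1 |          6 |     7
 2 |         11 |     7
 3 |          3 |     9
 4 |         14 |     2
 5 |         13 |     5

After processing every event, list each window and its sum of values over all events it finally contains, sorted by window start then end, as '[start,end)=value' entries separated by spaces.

[4,10)=11 [11,18)=14

i=0 t=4 v=4: → [4,8); WM=−∞
i=1 t=6 v=7: → [4,10); WM=6
i=2 t=11 v=7: → [11,15); WM=6
i=3 t=3 v=9: DROP (t<6-0); WM=11
i=4 t=14 v=2: → [11,18); WM=11
i=5 t=13 v=5: → [11,18); WM=14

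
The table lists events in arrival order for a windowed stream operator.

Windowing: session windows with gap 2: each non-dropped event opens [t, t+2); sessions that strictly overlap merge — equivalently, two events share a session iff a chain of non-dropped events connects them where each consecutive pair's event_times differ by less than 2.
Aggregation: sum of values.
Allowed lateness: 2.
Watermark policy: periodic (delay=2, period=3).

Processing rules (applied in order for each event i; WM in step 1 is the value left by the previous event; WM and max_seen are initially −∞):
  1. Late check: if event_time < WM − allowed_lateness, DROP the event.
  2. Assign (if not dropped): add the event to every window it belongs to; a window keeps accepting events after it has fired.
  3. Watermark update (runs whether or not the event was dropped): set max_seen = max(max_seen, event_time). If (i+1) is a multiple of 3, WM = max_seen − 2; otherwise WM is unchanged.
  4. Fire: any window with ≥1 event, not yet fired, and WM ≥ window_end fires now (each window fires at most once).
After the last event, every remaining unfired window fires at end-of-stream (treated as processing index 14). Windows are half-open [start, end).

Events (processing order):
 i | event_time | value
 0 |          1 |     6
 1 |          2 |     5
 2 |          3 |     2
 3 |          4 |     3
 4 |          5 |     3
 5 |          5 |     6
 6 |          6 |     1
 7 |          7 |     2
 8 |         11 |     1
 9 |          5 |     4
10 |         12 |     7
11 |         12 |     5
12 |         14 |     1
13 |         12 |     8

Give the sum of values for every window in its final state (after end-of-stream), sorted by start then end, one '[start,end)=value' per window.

i=0 t=1 v=6: → [1,3); WM=−∞
i=1 t=2 v=5: → [1,4); WM=−∞
i=2 t=3 v=2: → [1,5); WM=1
i=3 t=4 v=3: → [1,6); WM=1
i=4 t=5 v=3: → [1,7); WM=1
i=5 t=5 v=6: → [1,7); WM=3
i=6 t=6 v=1: → [1,8); WM=3
i=7 t=7 v=2: → [1,9); WM=3
i=8 t=11 v=1: → [11,13); WM=9
i=9 t=5 v=4: DROP (t<9-2); WM=9
i=10 t=12 v=7: → [11,14); WM=9
i=11 t=12 v=5: → [11,14); WM=10
i=12 t=14 v=1: → [14,16); WM=10
i=13 t=12 v=8: → [11,14); WM=10

[1,9)=28 [11,14)=21 [14,16)=1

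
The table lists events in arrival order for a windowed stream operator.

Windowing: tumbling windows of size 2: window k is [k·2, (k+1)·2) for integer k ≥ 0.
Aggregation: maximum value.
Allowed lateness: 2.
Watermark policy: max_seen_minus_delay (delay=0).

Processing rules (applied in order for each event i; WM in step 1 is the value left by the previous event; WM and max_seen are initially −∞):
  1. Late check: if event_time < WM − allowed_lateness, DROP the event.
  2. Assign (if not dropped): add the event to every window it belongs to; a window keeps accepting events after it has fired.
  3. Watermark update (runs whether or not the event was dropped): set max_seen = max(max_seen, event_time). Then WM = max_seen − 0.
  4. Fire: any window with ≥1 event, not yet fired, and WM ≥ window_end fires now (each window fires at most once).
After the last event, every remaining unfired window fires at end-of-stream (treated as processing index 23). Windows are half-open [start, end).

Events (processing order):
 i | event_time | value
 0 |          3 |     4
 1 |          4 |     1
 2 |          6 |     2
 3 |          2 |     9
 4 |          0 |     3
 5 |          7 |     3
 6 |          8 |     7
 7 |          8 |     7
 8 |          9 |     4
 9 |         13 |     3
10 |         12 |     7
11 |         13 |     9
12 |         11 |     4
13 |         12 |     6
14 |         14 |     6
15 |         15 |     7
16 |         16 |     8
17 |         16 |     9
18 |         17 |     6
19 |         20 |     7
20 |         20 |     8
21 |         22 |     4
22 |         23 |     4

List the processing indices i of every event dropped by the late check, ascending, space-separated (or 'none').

i=0 t=3 v=4: → [2,4); WM=3
i=1 t=4 v=1: → [4,6); WM=4; [2,4) fires=4
i=2 t=6 v=2: → [6,8); WM=6; [4,6) fires=1
i=3 t=2 v=9: DROP (t<6-2); WM=6
i=4 t=0 v=3: DROP (t<6-2); WM=6
i=5 t=7 v=3: → [6,8); WM=7
i=6 t=8 v=7: → [8,10); WM=8; [6,8) fires=3
i=7 t=8 v=7: → [8,10); WM=8
i=8 t=9 v=4: → [8,10); WM=9
i=9 t=13 v=3: → [12,14); WM=13; [8,10) fires=7
i=10 t=12 v=7: → [12,14); WM=13
i=11 t=13 v=9: → [12,14); WM=13
i=12 t=11 v=4: → [10,12); WM=13; [10,12) fires=4
i=13 t=12 v=6: → [12,14); WM=13
i=14 t=14 v=6: → [14,16); WM=14; [12,14) fires=9
i=15 t=15 v=7: → [14,16); WM=15
i=16 t=16 v=8: → [16,18); WM=16; [14,16) fires=7
i=17 t=16 v=9: → [16,18); WM=16
i=18 t=17 v=6: → [16,18); WM=17
i=19 t=20 v=7: → [20,22); WM=20; [16,18) fires=9
i=20 t=20 v=8: → [20,22); WM=20
i=21 t=22 v=4: → [22,24); WM=22; [20,22) fires=8
i=22 t=23 v=4: → [22,24); WM=23

3 4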